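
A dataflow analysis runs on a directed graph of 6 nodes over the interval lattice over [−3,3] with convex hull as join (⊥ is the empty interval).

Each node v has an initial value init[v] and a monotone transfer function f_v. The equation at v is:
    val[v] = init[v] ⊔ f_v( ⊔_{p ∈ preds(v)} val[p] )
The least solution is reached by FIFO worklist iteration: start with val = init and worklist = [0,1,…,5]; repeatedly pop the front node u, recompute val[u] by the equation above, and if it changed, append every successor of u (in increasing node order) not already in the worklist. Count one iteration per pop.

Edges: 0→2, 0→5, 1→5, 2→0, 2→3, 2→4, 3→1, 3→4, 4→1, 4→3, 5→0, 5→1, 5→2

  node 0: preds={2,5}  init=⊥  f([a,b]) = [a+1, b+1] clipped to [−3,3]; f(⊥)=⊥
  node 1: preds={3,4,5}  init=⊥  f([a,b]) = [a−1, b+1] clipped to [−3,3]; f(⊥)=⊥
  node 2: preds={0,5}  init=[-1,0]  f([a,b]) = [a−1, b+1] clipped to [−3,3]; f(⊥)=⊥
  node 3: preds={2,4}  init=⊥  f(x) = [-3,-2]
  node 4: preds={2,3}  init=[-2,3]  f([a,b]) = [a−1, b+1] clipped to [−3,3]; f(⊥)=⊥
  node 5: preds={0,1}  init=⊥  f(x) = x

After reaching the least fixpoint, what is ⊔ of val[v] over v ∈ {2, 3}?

[-3,3]

Iteration log — 14 steps:
  step 1. node 0  ⊔preds=[-1,0]  new=[0,1]  old=⊥  +wl: 
  step 2. node 1  ⊔preds=[-2,3]  new=[-3,3]  old=⊥  +wl: 
  step 3. node 2  ⊔preds=[0,1]  new=[-1,2]  old=[-1,0]  +wl: 0
  step 4. node 3  ⊔preds=[-2,3]  new=[-3,-2]  old=⊥  +wl: 1
  step 5. node 4  ⊔preds=[-3,2]  new=[-3,3]  old=[-2,3]  +wl: 3
  step 6. node 5  ⊔preds=[-3,3]  new=[-3,3]  old=⊥  +wl: 2
  step 7. node 0  ⊔preds=[-3,3]  new=[-2,3]  old=[0,1]  +wl: 5
  step 8. node 1  ⊔preds=[-3,3]  new=[-3,3]  stable
  step 9. node 3  ⊔preds=[-3,3]  new=[-3,-2]  stable
  step 10. node 2  ⊔preds=[-3,3]  new=[-3,3]  old=[-1,2]  +wl: 0,3,4
  step 11. node 5  ⊔preds=[-3,3]  new=[-3,3]  stable
  step 12. node 0  ⊔preds=[-3,3]  new=[-2,3]  stable
  step 13. node 3  ⊔preds=[-3,3]  new=[-3,-2]  stable
  step 14. node 4  ⊔preds=[-3,3]  new=[-3,3]  stable

Least fixpoint reached:
  node 0: [-2,3]
  node 1: [-3,3]
  node 2: [-3,3]
  node 3: [-3,-2]
  node 4: [-3,3]
  node 5: [-3,3]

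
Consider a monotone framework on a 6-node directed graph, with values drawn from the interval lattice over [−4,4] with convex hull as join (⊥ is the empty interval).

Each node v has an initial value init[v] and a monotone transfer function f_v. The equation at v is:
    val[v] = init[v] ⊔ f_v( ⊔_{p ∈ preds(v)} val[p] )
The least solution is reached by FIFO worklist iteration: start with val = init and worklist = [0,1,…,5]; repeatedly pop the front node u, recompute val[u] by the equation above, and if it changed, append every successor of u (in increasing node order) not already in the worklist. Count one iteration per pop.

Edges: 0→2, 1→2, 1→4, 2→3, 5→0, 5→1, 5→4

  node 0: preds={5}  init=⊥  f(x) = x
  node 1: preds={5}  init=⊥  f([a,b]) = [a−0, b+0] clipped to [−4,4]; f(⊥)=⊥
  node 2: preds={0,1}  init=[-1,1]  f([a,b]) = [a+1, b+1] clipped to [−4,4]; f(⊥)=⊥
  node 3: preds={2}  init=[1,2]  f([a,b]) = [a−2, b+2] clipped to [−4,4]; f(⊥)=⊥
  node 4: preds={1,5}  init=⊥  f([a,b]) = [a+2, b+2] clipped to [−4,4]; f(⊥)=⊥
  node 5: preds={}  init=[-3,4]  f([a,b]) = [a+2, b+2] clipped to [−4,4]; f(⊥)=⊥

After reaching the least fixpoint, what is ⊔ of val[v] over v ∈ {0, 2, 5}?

Trace (6 dequeues):
  [1] u=0 | in [-3,4] | out [-3,4] | prev ⊥ | push {}
  [2] u=1 | in [-3,4] | out [-3,4] | prev ⊥ | push {}
  [3] u=2 | in [-3,4] | out [-2,4] | prev [-1,1] | push {}
  [4] u=3 | in [-2,4] | out [-4,4] | prev [1,2] | push {}
  [5] u=4 | in [-3,4] | out [-1,4] | prev ⊥ | push {}
  [6] u=5 | in ⊥ | out [-3,4] | ==

Converged values:
  [0] [-3,4]
  [1] [-3,4]
  [2] [-2,4]
  [3] [-4,4]
  [4] [-1,4]
  [5] [-3,4]

[-3,4]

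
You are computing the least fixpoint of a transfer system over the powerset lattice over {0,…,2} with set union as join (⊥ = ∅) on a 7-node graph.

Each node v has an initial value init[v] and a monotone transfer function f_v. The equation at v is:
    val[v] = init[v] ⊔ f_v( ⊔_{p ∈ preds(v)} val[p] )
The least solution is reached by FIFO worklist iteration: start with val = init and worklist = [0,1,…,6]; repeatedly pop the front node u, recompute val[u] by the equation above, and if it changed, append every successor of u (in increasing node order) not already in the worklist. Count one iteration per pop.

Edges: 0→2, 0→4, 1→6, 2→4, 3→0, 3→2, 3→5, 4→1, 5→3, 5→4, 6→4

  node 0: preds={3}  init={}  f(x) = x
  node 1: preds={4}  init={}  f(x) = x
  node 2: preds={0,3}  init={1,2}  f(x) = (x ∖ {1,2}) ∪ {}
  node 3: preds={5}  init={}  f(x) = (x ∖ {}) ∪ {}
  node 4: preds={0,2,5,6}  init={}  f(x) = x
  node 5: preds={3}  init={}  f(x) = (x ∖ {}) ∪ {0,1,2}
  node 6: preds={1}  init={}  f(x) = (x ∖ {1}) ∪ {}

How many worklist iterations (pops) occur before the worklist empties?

Trace (18 dequeues):
  [1] u=0 | in {} | out {} | ==
  [2] u=1 | in {} | out {} | ==
  [3] u=2 | in {} | out {1,2} | ==
  [4] u=3 | in {} | out {} | ==
  [5] u=4 | in {1,2} | out {1,2} | prev {} | push {1}
  [6] u=5 | in {} | out {0,1,2} | prev {} | push {3,4}
  [7] u=6 | in {} | out {} | ==
  [8] u=1 | in {1,2} | out {1,2} | prev {} | push {6}
  [9] u=3 | in {0,1,2} | out {0,1,2} | prev {} | push {0,2,5}
  [10] u=4 | in {0,1,2} | out {0,1,2} | prev {1,2} | push {1}
  [11] u=6 | in {1,2} | out {2} | prev {} | push {4}
  [12] u=0 | in {0,1,2} | out {0,1,2} | prev {} | push {}
  [13] u=2 | in {0,1,2} | out {0,1,2} | prev {1,2} | push {}
  [14] u=5 | in {0,1,2} | out {0,1,2} | ==
  [15] u=1 | in {0,1,2} | out {0,1,2} | prev {1,2} | push {6}
  [16] u=4 | in {0,1,2} | out {0,1,2} | ==
  [17] u=6 | in {0,1,2} | out {0,2} | prev {2} | push {4}
  [18] u=4 | in {0,1,2} | out {0,1,2} | ==

Converged values:
  [0] {0,1,2}
  [1] {0,1,2}
  [2] {0,1,2}
  [3] {0,1,2}
  [4] {0,1,2}
  [5] {0,1,2}
  [6] {0,2}

18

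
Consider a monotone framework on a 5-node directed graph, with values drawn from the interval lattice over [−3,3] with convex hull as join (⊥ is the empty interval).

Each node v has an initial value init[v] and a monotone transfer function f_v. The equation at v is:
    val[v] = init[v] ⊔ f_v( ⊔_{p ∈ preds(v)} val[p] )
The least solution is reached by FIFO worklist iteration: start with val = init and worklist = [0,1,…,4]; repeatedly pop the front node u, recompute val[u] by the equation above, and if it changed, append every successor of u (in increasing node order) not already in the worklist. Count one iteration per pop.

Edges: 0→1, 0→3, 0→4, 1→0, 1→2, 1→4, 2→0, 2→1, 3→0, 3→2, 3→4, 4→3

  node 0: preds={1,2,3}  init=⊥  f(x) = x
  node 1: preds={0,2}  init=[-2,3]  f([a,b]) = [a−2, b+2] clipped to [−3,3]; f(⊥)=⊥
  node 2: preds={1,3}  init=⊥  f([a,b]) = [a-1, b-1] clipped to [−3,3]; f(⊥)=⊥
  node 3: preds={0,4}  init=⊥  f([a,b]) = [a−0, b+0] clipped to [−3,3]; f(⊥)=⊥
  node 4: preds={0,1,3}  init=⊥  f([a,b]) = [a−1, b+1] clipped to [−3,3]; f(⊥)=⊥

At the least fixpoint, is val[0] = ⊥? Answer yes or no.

Trace (12 dequeues):
  [1] u=0 | in [-2,3] | out [-2,3] | prev ⊥ | push {}
  [2] u=1 | in [-2,3] | out [-3,3] | prev [-2,3] | push {0}
  [3] u=2 | in [-3,3] | out [-3,2] | prev ⊥ | push {1}
  [4] u=3 | in [-2,3] | out [-2,3] | prev ⊥ | push {2}
  [5] u=4 | in [-3,3] | out [-3,3] | prev ⊥ | push {3}
  [6] u=0 | in [-3,3] | out [-3,3] | prev [-2,3] | push {4}
  [7] u=1 | in [-3,3] | out [-3,3] | ==
  [8] u=2 | in [-3,3] | out [-3,2] | ==
  [9] u=3 | in [-3,3] | out [-3,3] | prev [-2,3] | push {0,2}
  [10] u=4 | in [-3,3] | out [-3,3] | ==
  [11] u=0 | in [-3,3] | out [-3,3] | ==
  [12] u=2 | in [-3,3] | out [-3,2] | ==

Converged values:
  [0] [-3,3]
  [1] [-3,3]
  [2] [-3,2]
  [3] [-3,3]
  [4] [-3,3]

no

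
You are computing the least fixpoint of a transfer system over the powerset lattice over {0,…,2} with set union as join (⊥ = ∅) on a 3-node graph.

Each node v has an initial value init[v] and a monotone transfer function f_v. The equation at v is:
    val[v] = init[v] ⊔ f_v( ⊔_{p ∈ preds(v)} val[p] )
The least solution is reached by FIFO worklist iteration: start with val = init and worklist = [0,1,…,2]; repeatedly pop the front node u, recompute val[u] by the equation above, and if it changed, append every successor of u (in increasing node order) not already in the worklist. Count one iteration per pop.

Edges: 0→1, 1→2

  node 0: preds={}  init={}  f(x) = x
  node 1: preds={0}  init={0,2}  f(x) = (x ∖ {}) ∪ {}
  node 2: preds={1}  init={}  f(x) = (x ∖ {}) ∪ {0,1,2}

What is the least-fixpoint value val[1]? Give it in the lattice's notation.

Trace (3 dequeues):
  [1] u=0 | in {} | out {} | ==
  [2] u=1 | in {} | out {0,2} | ==
  [3] u=2 | in {0,2} | out {0,1,2} | prev {} | push {}

Converged values:
  [0] {}
  [1] {0,2}
  [2] {0,1,2}

{0,2}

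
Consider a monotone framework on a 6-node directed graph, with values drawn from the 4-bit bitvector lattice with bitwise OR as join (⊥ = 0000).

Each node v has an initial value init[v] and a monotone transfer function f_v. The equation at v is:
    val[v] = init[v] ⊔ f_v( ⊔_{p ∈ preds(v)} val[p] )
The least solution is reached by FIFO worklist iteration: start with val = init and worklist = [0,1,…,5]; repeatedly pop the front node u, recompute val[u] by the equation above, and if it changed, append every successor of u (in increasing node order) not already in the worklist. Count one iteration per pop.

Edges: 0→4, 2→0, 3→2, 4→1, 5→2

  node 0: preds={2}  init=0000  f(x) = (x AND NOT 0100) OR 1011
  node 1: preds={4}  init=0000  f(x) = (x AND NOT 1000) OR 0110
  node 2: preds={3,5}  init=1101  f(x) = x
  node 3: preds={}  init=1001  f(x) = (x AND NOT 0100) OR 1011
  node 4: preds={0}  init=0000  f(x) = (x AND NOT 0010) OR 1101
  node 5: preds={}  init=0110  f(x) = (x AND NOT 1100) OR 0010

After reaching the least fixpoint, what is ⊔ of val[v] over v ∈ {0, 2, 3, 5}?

1111

Worklist (9 pops):
  #1 pop 0: in=1101 → 1011 (was 0000); enqueue []
  #2 pop 1: in=0000 → 0110 (was 0000); enqueue []
  #3 pop 2: in=1111 → 1111 (was 1101); enqueue [0]
  #4 pop 3: in=0000 → 1011 (was 1001); enqueue [2]
  #5 pop 4: in=1011 → 1101 (was 0000); enqueue [1]
  #6 pop 5: in=0000 → 0110 (no change)
  #7 pop 0: in=1111 → 1011 (no change)
  #8 pop 2: in=1111 → 1111 (no change)
  #9 pop 1: in=1101 → 0111 (was 0110); enqueue []

Fixpoint:
  val[0] = 1011
  val[1] = 0111
  val[2] = 1111
  val[3] = 1011
  val[4] = 1101
  val[5] = 0110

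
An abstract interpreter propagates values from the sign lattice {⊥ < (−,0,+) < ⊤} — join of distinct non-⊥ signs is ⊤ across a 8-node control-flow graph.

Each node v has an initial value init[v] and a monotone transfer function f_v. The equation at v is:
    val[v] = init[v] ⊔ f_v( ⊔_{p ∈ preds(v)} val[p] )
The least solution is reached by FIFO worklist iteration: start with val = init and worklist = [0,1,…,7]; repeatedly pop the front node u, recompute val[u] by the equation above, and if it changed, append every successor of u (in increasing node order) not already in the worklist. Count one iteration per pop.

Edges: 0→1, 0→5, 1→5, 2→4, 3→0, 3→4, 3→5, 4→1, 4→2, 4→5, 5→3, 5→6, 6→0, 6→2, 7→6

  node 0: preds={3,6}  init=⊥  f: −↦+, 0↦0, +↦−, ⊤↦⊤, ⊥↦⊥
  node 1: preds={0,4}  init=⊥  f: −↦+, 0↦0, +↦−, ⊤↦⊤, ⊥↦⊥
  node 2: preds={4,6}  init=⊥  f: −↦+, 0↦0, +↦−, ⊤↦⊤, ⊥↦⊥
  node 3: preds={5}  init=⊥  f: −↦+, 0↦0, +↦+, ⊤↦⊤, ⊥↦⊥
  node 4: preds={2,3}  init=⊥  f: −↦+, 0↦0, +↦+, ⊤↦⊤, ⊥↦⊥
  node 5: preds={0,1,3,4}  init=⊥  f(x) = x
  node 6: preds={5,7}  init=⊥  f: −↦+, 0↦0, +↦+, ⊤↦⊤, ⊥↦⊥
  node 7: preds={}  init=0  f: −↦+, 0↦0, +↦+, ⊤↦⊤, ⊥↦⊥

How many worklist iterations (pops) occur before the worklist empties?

Trace (20 dequeues):
  [1] u=0 | in ⊥ | out ⊥ | ==
  [2] u=1 | in ⊥ | out ⊥ | ==
  [3] u=2 | in ⊥ | out ⊥ | ==
  [4] u=3 | in ⊥ | out ⊥ | ==
  [5] u=4 | in ⊥ | out ⊥ | ==
  [6] u=5 | in ⊥ | out ⊥ | ==
  [7] u=6 | in 0 | out 0 | prev ⊥ | push {0,2}
  [8] u=7 | in ⊥ | out 0 | ==
  [9] u=0 | in 0 | out 0 | prev ⊥ | push {1,5}
  [10] u=2 | in 0 | out 0 | prev ⊥ | push {4}
  [11] u=1 | in 0 | out 0 | prev ⊥ | push {}
  [12] u=5 | in 0 | out 0 | prev ⊥ | push {3,6}
  [13] u=4 | in 0 | out 0 | prev ⊥ | push {1,2,5}
  [14] u=3 | in 0 | out 0 | prev ⊥ | push {0,4}
  [15] u=6 | in 0 | out 0 | ==
  [16] u=1 | in 0 | out 0 | ==
  [17] u=2 | in 0 | out 0 | ==
  [18] u=5 | in 0 | out 0 | ==
  [19] u=0 | in 0 | out 0 | ==
  [20] u=4 | in 0 | out 0 | ==

Converged values:
  [0] 0
  [1] 0
  [2] 0
  [3] 0
  [4] 0
  [5] 0
  [6] 0
  [7] 0

20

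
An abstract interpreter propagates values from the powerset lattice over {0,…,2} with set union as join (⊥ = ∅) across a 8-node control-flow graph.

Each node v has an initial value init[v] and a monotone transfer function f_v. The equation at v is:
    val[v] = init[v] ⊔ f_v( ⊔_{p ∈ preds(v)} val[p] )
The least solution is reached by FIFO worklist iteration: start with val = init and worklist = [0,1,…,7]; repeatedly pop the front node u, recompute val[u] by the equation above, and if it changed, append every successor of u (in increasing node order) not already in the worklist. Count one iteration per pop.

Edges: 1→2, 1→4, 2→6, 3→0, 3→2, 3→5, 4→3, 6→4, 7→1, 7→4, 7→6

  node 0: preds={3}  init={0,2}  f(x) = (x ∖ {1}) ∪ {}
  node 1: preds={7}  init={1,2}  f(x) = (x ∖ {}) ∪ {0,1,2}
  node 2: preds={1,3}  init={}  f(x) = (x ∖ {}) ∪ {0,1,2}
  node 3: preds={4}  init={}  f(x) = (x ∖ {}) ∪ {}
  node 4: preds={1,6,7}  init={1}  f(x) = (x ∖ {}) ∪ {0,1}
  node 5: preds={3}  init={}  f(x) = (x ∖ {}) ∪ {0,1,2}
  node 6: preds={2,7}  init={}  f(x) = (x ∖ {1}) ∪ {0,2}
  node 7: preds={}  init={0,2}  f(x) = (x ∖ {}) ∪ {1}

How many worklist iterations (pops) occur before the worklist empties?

Iteration log — 17 steps:
  step 1. node 0  ⊔preds={}  new={0,2}  stable
  step 2. node 1  ⊔preds={0,2}  new={0,1,2}  old={1,2}  +wl: 
  step 3. node 2  ⊔preds={0,1,2}  new={0,1,2}  old={}  +wl: 
  step 4. node 3  ⊔preds={1}  new={1}  old={}  +wl: 0,2
  step 5. node 4  ⊔preds={0,1,2}  new={0,1,2}  old={1}  +wl: 3
  step 6. node 5  ⊔preds={1}  new={0,1,2}  old={}  +wl: 
  step 7. node 6  ⊔preds={0,1,2}  new={0,2}  old={}  +wl: 4
  step 8. node 7  ⊔preds={}  new={0,1,2}  old={0,2}  +wl: 1,6
  step 9. node 0  ⊔preds={1}  new={0,2}  stable
  step 10. node 2  ⊔preds={0,1,2}  new={0,1,2}  stable
  step 11. node 3  ⊔preds={0,1,2}  new={0,1,2}  old={1}  +wl: 0,2,5
  step 12. node 4  ⊔preds={0,1,2}  new={0,1,2}  stable
  step 13. node 1  ⊔preds={0,1,2}  new={0,1,2}  stable
  step 14. node 6  ⊔preds={0,1,2}  new={0,2}  stable
  step 15. node 0  ⊔preds={0,1,2}  new={0,2}  stable
  step 16. node 2  ⊔preds={0,1,2}  new={0,1,2}  stable
  step 17. node 5  ⊔preds={0,1,2}  new={0,1,2}  stable

Least fixpoint reached:
  node 0: {0,2}
  node 1: {0,1,2}
  node 2: {0,1,2}
  node 3: {0,1,2}
  node 4: {0,1,2}
  node 5: {0,1,2}
  node 6: {0,2}
  node 7: {0,1,2}

17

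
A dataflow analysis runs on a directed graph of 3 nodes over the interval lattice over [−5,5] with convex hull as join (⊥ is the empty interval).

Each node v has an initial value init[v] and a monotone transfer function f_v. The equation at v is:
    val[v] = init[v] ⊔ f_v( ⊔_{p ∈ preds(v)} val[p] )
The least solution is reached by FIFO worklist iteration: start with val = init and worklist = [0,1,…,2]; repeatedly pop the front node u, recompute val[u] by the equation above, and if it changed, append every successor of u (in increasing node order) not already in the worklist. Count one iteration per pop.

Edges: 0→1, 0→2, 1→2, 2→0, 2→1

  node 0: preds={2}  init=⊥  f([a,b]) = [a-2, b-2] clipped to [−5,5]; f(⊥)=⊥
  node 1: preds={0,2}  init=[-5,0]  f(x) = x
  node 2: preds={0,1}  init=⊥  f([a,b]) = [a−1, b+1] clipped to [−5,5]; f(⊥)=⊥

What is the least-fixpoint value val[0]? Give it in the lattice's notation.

Trace (18 dequeues):
  [1] u=0 | in ⊥ | out ⊥ | ==
  [2] u=1 | in ⊥ | out [-5,0] | ==
  [3] u=2 | in [-5,0] | out [-5,1] | prev ⊥ | push {0,1}
  [4] u=0 | in [-5,1] | out [-5,-1] | prev ⊥ | push {2}
  [5] u=1 | in [-5,1] | out [-5,1] | prev [-5,0] | push {}
  [6] u=2 | in [-5,1] | out [-5,2] | prev [-5,1] | push {0,1}
  [7] u=0 | in [-5,2] | out [-5,0] | prev [-5,-1] | push {2}
  [8] u=1 | in [-5,2] | out [-5,2] | prev [-5,1] | push {}
  [9] u=2 | in [-5,2] | out [-5,3] | prev [-5,2] | push {0,1}
  [10] u=0 | in [-5,3] | out [-5,1] | prev [-5,0] | push {2}
  [11] u=1 | in [-5,3] | out [-5,3] | prev [-5,2] | push {}
  [12] u=2 | in [-5,3] | out [-5,4] | prev [-5,3] | push {0,1}
  [13] u=0 | in [-5,4] | out [-5,2] | prev [-5,1] | push {2}
  [14] u=1 | in [-5,4] | out [-5,4] | prev [-5,3] | push {}
  [15] u=2 | in [-5,4] | out [-5,5] | prev [-5,4] | push {0,1}
  [16] u=0 | in [-5,5] | out [-5,3] | prev [-5,2] | push {2}
  [17] u=1 | in [-5,5] | out [-5,5] | prev [-5,4] | push {}
  [18] u=2 | in [-5,5] | out [-5,5] | ==

Converged values:
  [0] [-5,3]
  [1] [-5,5]
  [2] [-5,5]

[-5,3]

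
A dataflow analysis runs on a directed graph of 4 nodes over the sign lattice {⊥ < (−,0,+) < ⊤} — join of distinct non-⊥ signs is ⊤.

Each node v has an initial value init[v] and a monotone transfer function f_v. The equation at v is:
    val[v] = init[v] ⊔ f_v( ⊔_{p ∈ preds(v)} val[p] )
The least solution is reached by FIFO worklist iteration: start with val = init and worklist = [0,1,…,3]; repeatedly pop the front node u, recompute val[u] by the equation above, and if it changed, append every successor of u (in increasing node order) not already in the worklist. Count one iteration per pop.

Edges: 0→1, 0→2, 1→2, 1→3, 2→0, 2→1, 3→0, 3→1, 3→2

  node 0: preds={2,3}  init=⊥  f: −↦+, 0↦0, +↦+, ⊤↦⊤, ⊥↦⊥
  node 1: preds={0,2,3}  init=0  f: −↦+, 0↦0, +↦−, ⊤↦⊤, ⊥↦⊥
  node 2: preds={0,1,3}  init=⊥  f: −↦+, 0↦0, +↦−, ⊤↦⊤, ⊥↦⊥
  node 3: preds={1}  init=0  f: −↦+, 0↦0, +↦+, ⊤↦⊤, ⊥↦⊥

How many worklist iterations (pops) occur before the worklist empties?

Iteration log — 6 steps:
  step 1. node 0  ⊔preds=0  new=0  old=⊥  +wl: 
  step 2. node 1  ⊔preds=0  new=0  stable
  step 3. node 2  ⊔preds=0  new=0  old=⊥  +wl: 0,1
  step 4. node 3  ⊔preds=0  new=0  stable
  step 5. node 0  ⊔preds=0  new=0  stable
  step 6. node 1  ⊔preds=0  new=0  stable

Least fixpoint reached:
  node 0: 0
  node 1: 0
  node 2: 0
  node 3: 0

6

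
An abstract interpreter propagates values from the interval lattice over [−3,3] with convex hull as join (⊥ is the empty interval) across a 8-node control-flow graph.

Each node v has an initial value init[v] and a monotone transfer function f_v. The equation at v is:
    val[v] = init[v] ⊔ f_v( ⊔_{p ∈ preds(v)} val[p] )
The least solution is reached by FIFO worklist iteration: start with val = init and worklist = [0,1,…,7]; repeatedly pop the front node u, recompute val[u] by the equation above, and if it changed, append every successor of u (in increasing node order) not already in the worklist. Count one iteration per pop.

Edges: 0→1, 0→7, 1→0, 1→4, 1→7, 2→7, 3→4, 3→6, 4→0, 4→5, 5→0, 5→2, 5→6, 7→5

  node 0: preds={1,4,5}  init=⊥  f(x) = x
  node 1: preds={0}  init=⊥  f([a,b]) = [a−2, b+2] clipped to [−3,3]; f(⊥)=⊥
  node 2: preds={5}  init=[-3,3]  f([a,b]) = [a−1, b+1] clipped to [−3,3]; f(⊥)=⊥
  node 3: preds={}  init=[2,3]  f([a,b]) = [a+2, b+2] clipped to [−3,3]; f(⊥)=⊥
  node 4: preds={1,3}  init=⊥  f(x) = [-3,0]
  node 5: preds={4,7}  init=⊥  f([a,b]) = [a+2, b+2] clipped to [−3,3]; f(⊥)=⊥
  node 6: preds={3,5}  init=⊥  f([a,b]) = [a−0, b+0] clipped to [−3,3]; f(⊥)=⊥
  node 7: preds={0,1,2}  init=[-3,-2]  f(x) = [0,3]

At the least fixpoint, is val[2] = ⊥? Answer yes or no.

Worklist (19 pops):
  #1 pop 0: in=⊥ → ⊥ (no change)
  #2 pop 1: in=⊥ → ⊥ (no change)
  #3 pop 2: in=⊥ → [-3,3] (no change)
  #4 pop 3: in=⊥ → [2,3] (no change)
  #5 pop 4: in=[2,3] → [-3,0] (was ⊥); enqueue [0]
  #6 pop 5: in=[-3,0] → [-1,2] (was ⊥); enqueue [2]
  #7 pop 6: in=[-1,3] → [-1,3] (was ⊥); enqueue []
  #8 pop 7: in=[-3,3] → [-3,3] (was [-3,-2]); enqueue [5]
  #9 pop 0: in=[-3,2] → [-3,2] (was ⊥); enqueue [1,7]
  #10 pop 2: in=[-1,2] → [-3,3] (no change)
  #11 pop 5: in=[-3,3] → [-1,3] (was [-1,2]); enqueue [0,2,6]
  #12 pop 1: in=[-3,2] → [-3,3] (was ⊥); enqueue [4]
  #13 pop 7: in=[-3,3] → [-3,3] (no change)
  #14 pop 0: in=[-3,3] → [-3,3] (was [-3,2]); enqueue [1,7]
  #15 pop 2: in=[-1,3] → [-3,3] (no change)
  #16 pop 6: in=[-1,3] → [-1,3] (no change)
  #17 pop 4: in=[-3,3] → [-3,0] (no change)
  #18 pop 1: in=[-3,3] → [-3,3] (no change)
  #19 pop 7: in=[-3,3] → [-3,3] (no change)

Fixpoint:
  val[0] = [-3,3]
  val[1] = [-3,3]
  val[2] = [-3,3]
  val[3] = [2,3]
  val[4] = [-3,0]
  val[5] = [-1,3]
  val[6] = [-1,3]
  val[7] = [-3,3]

no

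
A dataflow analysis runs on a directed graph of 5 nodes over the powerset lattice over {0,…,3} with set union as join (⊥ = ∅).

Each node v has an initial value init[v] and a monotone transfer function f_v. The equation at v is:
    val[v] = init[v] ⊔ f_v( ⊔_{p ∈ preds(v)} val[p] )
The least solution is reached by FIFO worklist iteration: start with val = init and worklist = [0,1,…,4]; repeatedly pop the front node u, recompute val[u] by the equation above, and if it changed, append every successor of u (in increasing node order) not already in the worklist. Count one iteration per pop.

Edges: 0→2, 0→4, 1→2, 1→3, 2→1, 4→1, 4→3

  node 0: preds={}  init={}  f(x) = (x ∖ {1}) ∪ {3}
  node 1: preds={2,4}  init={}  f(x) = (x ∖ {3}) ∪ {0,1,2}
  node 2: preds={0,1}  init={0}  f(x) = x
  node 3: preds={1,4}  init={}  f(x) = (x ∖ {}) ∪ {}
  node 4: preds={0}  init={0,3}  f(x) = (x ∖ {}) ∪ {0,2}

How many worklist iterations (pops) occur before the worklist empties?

7

Worklist (7 pops):
  #1 pop 0: in={} → {3} (was {}); enqueue []
  #2 pop 1: in={0,3} → {0,1,2} (was {}); enqueue []
  #3 pop 2: in={0,1,2,3} → {0,1,2,3} (was {0}); enqueue [1]
  #4 pop 3: in={0,1,2,3} → {0,1,2,3} (was {}); enqueue []
  #5 pop 4: in={3} → {0,2,3} (was {0,3}); enqueue [3]
  #6 pop 1: in={0,1,2,3} → {0,1,2} (no change)
  #7 pop 3: in={0,1,2,3} → {0,1,2,3} (no change)

Fixpoint:
  val[0] = {3}
  val[1] = {0,1,2}
  val[2] = {0,1,2,3}
  val[3] = {0,1,2,3}
  val[4] = {0,2,3}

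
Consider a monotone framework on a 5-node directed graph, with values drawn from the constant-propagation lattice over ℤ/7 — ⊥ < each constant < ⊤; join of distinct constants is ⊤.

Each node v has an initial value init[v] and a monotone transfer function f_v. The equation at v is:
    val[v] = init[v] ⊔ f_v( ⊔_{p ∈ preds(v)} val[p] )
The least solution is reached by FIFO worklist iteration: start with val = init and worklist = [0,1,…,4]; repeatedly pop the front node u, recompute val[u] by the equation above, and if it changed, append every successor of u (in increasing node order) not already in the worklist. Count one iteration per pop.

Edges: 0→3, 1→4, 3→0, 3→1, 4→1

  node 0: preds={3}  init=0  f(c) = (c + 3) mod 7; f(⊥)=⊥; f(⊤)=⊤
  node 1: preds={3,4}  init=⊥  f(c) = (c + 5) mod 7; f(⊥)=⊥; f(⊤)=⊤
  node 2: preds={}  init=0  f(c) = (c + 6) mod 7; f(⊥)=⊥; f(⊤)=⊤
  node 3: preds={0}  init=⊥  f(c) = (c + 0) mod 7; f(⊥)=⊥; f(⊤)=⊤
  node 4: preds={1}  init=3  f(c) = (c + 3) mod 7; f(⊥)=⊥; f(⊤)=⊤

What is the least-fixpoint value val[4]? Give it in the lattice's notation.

Trace (11 dequeues):
  [1] u=0 | in ⊥ | out 0 | ==
  [2] u=1 | in 3 | out 1 | prev ⊥ | push {}
  [3] u=2 | in ⊥ | out 0 | ==
  [4] u=3 | in 0 | out 0 | prev ⊥ | push {0,1}
  [5] u=4 | in 1 | out ⊤ | prev 3 | push {}
  [6] u=0 | in 0 | out ⊤ | prev 0 | push {3}
  [7] u=1 | in ⊤ | out ⊤ | prev 1 | push {4}
  [8] u=3 | in ⊤ | out ⊤ | prev 0 | push {0,1}
  [9] u=4 | in ⊤ | out ⊤ | ==
  [10] u=0 | in ⊤ | out ⊤ | ==
  [11] u=1 | in ⊤ | out ⊤ | ==

Converged values:
  [0] ⊤
  [1] ⊤
  [2] 0
  [3] ⊤
  [4] ⊤

⊤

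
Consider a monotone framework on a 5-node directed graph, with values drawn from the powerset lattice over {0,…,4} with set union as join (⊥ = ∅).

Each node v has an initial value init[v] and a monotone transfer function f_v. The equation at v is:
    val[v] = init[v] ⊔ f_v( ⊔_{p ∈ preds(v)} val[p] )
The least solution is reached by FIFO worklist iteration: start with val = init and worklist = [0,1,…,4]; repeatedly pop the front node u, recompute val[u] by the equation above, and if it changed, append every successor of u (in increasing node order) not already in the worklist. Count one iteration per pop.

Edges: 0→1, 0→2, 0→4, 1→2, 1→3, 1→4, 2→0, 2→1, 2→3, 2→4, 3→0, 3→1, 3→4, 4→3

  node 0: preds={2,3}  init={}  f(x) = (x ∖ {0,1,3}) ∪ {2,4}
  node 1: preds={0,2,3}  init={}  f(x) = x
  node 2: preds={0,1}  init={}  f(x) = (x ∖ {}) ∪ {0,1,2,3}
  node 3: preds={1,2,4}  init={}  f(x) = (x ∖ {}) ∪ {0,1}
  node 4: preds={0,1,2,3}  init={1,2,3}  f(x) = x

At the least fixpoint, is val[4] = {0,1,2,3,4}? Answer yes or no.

yes

Trace (10 dequeues):
  [1] u=0 | in {} | out {2,4} | prev {} | push {}
  [2] u=1 | in {2,4} | out {2,4} | prev {} | push {}
  [3] u=2 | in {2,4} | out {0,1,2,3,4} | prev {} | push {0,1}
  [4] u=3 | in {0,1,2,3,4} | out {0,1,2,3,4} | prev {} | push {}
  [5] u=4 | in {0,1,2,3,4} | out {0,1,2,3,4} | prev {1,2,3} | push {3}
  [6] u=0 | in {0,1,2,3,4} | out {2,4} | ==
  [7] u=1 | in {0,1,2,3,4} | out {0,1,2,3,4} | prev {2,4} | push {2,4}
  [8] u=3 | in {0,1,2,3,4} | out {0,1,2,3,4} | ==
  [9] u=2 | in {0,1,2,3,4} | out {0,1,2,3,4} | ==
  [10] u=4 | in {0,1,2,3,4} | out {0,1,2,3,4} | ==

Converged values:
  [0] {2,4}
  [1] {0,1,2,3,4}
  [2] {0,1,2,3,4}
  [3] {0,1,2,3,4}
  [4] {0,1,2,3,4}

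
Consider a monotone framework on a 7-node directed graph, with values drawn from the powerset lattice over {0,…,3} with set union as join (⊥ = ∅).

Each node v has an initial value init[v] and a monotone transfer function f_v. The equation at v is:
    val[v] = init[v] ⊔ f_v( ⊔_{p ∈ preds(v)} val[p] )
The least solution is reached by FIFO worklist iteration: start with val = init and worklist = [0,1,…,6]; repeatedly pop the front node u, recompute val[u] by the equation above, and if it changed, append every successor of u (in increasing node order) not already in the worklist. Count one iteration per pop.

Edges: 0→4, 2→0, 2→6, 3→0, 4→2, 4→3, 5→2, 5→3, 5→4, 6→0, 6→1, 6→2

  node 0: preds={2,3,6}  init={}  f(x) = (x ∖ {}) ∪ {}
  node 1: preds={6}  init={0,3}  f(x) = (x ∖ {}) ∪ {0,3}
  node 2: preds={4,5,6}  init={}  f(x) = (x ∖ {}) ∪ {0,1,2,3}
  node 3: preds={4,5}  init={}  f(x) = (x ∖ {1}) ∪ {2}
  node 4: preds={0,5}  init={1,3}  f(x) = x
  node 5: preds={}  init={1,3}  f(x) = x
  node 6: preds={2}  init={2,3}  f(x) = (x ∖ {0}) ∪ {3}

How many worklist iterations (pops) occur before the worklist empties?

15

Trace (15 dequeues):
  [1] u=0 | in {2,3} | out {2,3} | prev {} | push {}
  [2] u=1 | in {2,3} | out {0,2,3} | prev {0,3} | push {}
  [3] u=2 | in {1,2,3} | out {0,1,2,3} | prev {} | push {0}
  [4] u=3 | in {1,3} | out {2,3} | prev {} | push {}
  [5] u=4 | in {1,2,3} | out {1,2,3} | prev {1,3} | push {2,3}
  [6] u=5 | in {} | out {1,3} | ==
  [7] u=6 | in {0,1,2,3} | out {1,2,3} | prev {2,3} | push {1}
  [8] u=0 | in {0,1,2,3} | out {0,1,2,3} | prev {2,3} | push {4}
  [9] u=2 | in {1,2,3} | out {0,1,2,3} | ==
  [10] u=3 | in {1,2,3} | out {2,3} | ==
  [11] u=1 | in {1,2,3} | out {0,1,2,3} | prev {0,2,3} | push {}
  [12] u=4 | in {0,1,2,3} | out {0,1,2,3} | prev {1,2,3} | push {2,3}
  [13] u=2 | in {0,1,2,3} | out {0,1,2,3} | ==
  [14] u=3 | in {0,1,2,3} | out {0,2,3} | prev {2,3} | push {0}
  [15] u=0 | in {0,1,2,3} | out {0,1,2,3} | ==

Converged values:
  [0] {0,1,2,3}
  [1] {0,1,2,3}
  [2] {0,1,2,3}
  [3] {0,2,3}
  [4] {0,1,2,3}
  [5] {1,3}
  [6] {1,2,3}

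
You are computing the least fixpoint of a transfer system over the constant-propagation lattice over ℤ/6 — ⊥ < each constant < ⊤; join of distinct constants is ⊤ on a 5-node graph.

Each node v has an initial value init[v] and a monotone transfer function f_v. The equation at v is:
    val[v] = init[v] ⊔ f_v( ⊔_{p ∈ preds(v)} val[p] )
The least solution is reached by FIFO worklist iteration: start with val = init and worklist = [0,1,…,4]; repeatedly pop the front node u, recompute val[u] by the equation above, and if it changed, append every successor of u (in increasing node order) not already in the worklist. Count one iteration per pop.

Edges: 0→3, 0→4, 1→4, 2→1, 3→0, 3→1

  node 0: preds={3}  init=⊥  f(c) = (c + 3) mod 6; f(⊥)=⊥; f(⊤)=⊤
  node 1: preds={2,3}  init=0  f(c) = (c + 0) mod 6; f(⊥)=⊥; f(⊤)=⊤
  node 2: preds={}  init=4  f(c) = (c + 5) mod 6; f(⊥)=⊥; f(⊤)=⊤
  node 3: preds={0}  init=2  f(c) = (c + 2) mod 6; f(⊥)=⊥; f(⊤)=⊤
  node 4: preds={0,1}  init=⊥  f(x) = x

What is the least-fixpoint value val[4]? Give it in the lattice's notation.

⊤

Worklist (9 pops):
  #1 pop 0: in=2 → 5 (was ⊥); enqueue []
  #2 pop 1: in=⊤ → ⊤ (was 0); enqueue []
  #3 pop 2: in=⊥ → 4 (no change)
  #4 pop 3: in=5 → ⊤ (was 2); enqueue [0,1]
  #5 pop 4: in=⊤ → ⊤ (was ⊥); enqueue []
  #6 pop 0: in=⊤ → ⊤ (was 5); enqueue [3,4]
  #7 pop 1: in=⊤ → ⊤ (no change)
  #8 pop 3: in=⊤ → ⊤ (no change)
  #9 pop 4: in=⊤ → ⊤ (no change)

Fixpoint:
  val[0] = ⊤
  val[1] = ⊤
  val[2] = 4
  val[3] = ⊤
  val[4] = ⊤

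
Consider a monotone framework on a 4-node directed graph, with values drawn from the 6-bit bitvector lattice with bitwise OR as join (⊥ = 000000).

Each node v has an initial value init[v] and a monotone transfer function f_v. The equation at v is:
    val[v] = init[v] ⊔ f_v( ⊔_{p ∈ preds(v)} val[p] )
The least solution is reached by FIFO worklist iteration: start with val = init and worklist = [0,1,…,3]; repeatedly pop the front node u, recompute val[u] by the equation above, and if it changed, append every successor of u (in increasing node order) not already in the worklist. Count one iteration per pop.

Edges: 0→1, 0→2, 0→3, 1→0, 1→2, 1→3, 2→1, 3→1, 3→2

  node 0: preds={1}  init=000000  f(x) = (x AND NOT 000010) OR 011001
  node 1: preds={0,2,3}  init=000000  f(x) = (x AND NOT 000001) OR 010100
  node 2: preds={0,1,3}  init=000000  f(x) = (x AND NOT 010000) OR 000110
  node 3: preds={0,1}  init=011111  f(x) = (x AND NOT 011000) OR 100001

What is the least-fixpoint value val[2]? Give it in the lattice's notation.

101111

Trace (12 dequeues):
  [1] u=0 | in 000000 | out 011001 | prev 000000 | push {}
  [2] u=1 | in 011111 | out 011110 | prev 000000 | push {0}
  [3] u=2 | in 011111 | out 001111 | prev 000000 | push {1}
  [4] u=3 | in 011111 | out 111111 | prev 011111 | push {2}
  [5] u=0 | in 011110 | out 011101 | prev 011001 | push {3}
  [6] u=1 | in 111111 | out 111110 | prev 011110 | push {0}
  [7] u=2 | in 111111 | out 101111 | prev 001111 | push {1}
  [8] u=3 | in 111111 | out 111111 | ==
  [9] u=0 | in 111110 | out 111101 | prev 011101 | push {2,3}
  [10] u=1 | in 111111 | out 111110 | ==
  [11] u=2 | in 111111 | out 101111 | ==
  [12] u=3 | in 111111 | out 111111 | ==

Converged values:
  [0] 111101
  [1] 111110
  [2] 101111
  [3] 111111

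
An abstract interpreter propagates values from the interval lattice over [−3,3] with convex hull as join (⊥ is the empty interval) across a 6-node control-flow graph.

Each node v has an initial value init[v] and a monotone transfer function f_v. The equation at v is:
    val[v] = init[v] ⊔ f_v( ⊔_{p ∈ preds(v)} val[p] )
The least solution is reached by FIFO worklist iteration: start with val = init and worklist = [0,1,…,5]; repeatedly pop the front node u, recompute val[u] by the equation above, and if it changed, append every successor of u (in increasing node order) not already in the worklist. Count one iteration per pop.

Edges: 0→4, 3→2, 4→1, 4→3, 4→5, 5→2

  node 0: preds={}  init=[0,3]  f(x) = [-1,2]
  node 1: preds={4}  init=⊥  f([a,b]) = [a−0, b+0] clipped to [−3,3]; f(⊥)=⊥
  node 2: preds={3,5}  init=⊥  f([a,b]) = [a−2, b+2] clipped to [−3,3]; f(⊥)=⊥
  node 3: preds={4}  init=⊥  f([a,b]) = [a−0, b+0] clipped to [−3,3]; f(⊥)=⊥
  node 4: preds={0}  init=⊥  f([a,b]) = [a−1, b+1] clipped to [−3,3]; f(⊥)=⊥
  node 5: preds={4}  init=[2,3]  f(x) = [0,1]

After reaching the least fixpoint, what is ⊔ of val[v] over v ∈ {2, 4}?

[-3,3]

Trace (9 dequeues):
  [1] u=0 | in ⊥ | out [-1,3] | prev [0,3] | push {}
  [2] u=1 | in ⊥ | out ⊥ | ==
  [3] u=2 | in [2,3] | out [0,3] | prev ⊥ | push {}
  [4] u=3 | in ⊥ | out ⊥ | ==
  [5] u=4 | in [-1,3] | out [-2,3] | prev ⊥ | push {1,3}
  [6] u=5 | in [-2,3] | out [0,3] | prev [2,3] | push {2}
  [7] u=1 | in [-2,3] | out [-2,3] | prev ⊥ | push {}
  [8] u=3 | in [-2,3] | out [-2,3] | prev ⊥ | push {}
  [9] u=2 | in [-2,3] | out [-3,3] | prev [0,3] | push {}

Converged values:
  [0] [-1,3]
  [1] [-2,3]
  [2] [-3,3]
  [3] [-2,3]
  [4] [-2,3]
  [5] [0,3]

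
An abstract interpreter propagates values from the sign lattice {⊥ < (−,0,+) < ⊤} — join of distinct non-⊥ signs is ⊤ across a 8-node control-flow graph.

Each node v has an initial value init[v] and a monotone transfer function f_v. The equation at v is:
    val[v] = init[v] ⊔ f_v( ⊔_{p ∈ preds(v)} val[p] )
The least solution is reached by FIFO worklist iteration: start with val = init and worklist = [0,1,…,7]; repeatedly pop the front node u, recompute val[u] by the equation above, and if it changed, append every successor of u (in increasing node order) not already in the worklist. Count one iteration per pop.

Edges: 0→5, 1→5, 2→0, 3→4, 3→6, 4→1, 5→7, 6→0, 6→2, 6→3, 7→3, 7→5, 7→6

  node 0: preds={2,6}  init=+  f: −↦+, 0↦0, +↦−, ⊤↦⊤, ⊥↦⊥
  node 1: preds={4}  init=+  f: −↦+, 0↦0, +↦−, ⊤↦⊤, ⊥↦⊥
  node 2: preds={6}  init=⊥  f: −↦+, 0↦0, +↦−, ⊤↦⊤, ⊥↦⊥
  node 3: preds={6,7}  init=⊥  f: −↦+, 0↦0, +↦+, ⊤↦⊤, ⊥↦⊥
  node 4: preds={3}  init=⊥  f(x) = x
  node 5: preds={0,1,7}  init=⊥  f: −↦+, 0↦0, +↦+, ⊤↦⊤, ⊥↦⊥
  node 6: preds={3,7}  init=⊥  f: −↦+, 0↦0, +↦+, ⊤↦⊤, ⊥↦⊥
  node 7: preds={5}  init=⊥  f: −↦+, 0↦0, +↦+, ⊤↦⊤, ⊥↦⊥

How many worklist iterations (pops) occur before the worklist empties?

28

Worklist (28 pops):
  #1 pop 0: in=⊥ → + (no change)
  #2 pop 1: in=⊥ → + (no change)
  #3 pop 2: in=⊥ → ⊥ (no change)
  #4 pop 3: in=⊥ → ⊥ (no change)
  #5 pop 4: in=⊥ → ⊥ (no change)
  #6 pop 5: in=+ → + (was ⊥); enqueue []
  #7 pop 6: in=⊥ → ⊥ (no change)
  #8 pop 7: in=+ → + (was ⊥); enqueue [3,5,6]
  #9 pop 3: in=+ → + (was ⊥); enqueue [4]
  #10 pop 5: in=+ → + (no change)
  #11 pop 6: in=+ → + (was ⊥); enqueue [0,2,3]
  #12 pop 4: in=+ → + (was ⊥); enqueue [1]
  #13 pop 0: in=+ → ⊤ (was +); enqueue [5]
  #14 pop 2: in=+ → − (was ⊥); enqueue [0]
  #15 pop 3: in=+ → + (no change)
  #16 pop 1: in=+ → ⊤ (was +); enqueue []
  #17 pop 5: in=⊤ → ⊤ (was +); enqueue [7]
  #18 pop 0: in=⊤ → ⊤ (no change)
  #19 pop 7: in=⊤ → ⊤ (was +); enqueue [3,5,6]
  #20 pop 3: in=⊤ → ⊤ (was +); enqueue [4]
  #21 pop 5: in=⊤ → ⊤ (no change)
  #22 pop 6: in=⊤ → ⊤ (was +); enqueue [0,2,3]
  #23 pop 4: in=⊤ → ⊤ (was +); enqueue [1]
  #24 pop 0: in=⊤ → ⊤ (no change)
  #25 pop 2: in=⊤ → ⊤ (was −); enqueue [0]
  #26 pop 3: in=⊤ → ⊤ (no change)
  #27 pop 1: in=⊤ → ⊤ (no change)
  #28 pop 0: in=⊤ → ⊤ (no change)

Fixpoint:
  val[0] = ⊤
  val[1] = ⊤
  val[2] = ⊤
  val[3] = ⊤
  val[4] = ⊤
  val[5] = ⊤
  val[6] = ⊤
  val[7] = ⊤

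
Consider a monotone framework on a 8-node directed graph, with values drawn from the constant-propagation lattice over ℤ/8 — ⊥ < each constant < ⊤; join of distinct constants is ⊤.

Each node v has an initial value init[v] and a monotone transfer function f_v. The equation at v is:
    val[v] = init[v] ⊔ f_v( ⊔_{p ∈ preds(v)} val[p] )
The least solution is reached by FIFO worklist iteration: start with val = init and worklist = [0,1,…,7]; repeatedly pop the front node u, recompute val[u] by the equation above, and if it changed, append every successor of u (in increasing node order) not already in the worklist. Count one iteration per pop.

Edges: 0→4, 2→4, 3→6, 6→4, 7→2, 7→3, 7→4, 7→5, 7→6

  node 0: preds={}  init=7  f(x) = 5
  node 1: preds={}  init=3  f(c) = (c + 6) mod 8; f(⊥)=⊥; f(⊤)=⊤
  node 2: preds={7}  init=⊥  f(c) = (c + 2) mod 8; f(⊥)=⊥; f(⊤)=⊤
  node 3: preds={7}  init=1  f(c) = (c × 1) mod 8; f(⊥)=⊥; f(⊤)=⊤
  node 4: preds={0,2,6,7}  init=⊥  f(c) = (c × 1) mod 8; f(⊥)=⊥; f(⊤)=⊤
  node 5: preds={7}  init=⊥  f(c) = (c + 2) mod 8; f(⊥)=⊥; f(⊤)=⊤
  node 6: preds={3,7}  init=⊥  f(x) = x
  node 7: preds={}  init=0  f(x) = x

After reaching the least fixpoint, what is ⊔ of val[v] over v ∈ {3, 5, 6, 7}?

Worklist (9 pops):
  #1 pop 0: in=⊥ → ⊤ (was 7); enqueue []
  #2 pop 1: in=⊥ → 3 (no change)
  #3 pop 2: in=0 → 2 (was ⊥); enqueue []
  #4 pop 3: in=0 → ⊤ (was 1); enqueue []
  #5 pop 4: in=⊤ → ⊤ (was ⊥); enqueue []
  #6 pop 5: in=0 → 2 (was ⊥); enqueue []
  #7 pop 6: in=⊤ → ⊤ (was ⊥); enqueue [4]
  #8 pop 7: in=⊥ → 0 (no change)
  #9 pop 4: in=⊤ → ⊤ (no change)

Fixpoint:
  val[0] = ⊤
  val[1] = 3
  val[2] = 2
  val[3] = ⊤
  val[4] = ⊤
  val[5] = 2
  val[6] = ⊤
  val[7] = 0

⊤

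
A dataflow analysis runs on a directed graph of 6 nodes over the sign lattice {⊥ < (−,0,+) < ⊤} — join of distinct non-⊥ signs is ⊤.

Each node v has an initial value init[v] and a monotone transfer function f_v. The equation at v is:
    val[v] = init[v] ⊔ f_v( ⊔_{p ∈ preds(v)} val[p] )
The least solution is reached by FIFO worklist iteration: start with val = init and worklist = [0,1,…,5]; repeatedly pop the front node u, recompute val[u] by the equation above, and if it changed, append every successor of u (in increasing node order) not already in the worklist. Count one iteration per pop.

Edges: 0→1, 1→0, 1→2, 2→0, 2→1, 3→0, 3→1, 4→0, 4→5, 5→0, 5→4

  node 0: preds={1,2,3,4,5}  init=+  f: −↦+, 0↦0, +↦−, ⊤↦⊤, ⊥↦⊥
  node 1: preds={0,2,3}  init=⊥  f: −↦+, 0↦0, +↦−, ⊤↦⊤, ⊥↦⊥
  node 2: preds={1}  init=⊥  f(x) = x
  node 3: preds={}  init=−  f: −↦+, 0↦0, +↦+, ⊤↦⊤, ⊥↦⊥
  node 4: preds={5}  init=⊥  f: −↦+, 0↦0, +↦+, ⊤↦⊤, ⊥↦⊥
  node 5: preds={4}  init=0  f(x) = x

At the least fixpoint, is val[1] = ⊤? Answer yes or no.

Iteration log — 8 steps:
  step 1. node 0  ⊔preds=⊤  new=⊤  old=+  +wl: 
  step 2. node 1  ⊔preds=⊤  new=⊤  old=⊥  +wl: 0
  step 3. node 2  ⊔preds=⊤  new=⊤  old=⊥  +wl: 1
  step 4. node 3  ⊔preds=⊥  new=−  stable
  step 5. node 4  ⊔preds=0  new=0  old=⊥  +wl: 
  step 6. node 5  ⊔preds=0  new=0  stable
  step 7. node 0  ⊔preds=⊤  new=⊤  stable
  step 8. node 1  ⊔preds=⊤  new=⊤  stable

Least fixpoint reached:
  node 0: ⊤
  node 1: ⊤
  node 2: ⊤
  node 3: −
  node 4: 0
  node 5: 0

yes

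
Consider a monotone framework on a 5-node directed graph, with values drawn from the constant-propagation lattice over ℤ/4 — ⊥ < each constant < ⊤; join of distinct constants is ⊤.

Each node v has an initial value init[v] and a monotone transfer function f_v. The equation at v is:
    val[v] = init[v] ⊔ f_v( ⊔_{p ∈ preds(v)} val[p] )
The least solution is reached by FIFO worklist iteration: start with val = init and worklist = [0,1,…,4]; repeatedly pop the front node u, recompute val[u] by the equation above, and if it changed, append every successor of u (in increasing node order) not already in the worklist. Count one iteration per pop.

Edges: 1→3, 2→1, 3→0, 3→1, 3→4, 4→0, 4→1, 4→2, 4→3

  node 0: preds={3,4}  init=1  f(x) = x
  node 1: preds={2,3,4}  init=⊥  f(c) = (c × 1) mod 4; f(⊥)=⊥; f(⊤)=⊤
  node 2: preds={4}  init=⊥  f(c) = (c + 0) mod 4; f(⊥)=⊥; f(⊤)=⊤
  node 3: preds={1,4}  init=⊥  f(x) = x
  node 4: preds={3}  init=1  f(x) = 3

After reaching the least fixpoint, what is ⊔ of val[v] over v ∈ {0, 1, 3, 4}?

Iteration log — 12 steps:
  step 1. node 0  ⊔preds=1  new=1  stable
  step 2. node 1  ⊔preds=1  new=1  old=⊥  +wl: 
  step 3. node 2  ⊔preds=1  new=1  old=⊥  +wl: 1
  step 4. node 3  ⊔preds=1  new=1  old=⊥  +wl: 0
  step 5. node 4  ⊔preds=1  new=⊤  old=1  +wl: 2,3
  step 6. node 1  ⊔preds=⊤  new=⊤  old=1  +wl: 
  step 7. node 0  ⊔preds=⊤  new=⊤  old=1  +wl: 
  step 8. node 2  ⊔preds=⊤  new=⊤  old=1  +wl: 1
  step 9. node 3  ⊔preds=⊤  new=⊤  old=1  +wl: 0,4
  step 10. node 1  ⊔preds=⊤  new=⊤  stable
  step 11. node 0  ⊔preds=⊤  new=⊤  stable
  step 12. node 4  ⊔preds=⊤  new=⊤  stable

Least fixpoint reached:
  node 0: ⊤
  node 1: ⊤
  node 2: ⊤
  node 3: ⊤
  node 4: ⊤

⊤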